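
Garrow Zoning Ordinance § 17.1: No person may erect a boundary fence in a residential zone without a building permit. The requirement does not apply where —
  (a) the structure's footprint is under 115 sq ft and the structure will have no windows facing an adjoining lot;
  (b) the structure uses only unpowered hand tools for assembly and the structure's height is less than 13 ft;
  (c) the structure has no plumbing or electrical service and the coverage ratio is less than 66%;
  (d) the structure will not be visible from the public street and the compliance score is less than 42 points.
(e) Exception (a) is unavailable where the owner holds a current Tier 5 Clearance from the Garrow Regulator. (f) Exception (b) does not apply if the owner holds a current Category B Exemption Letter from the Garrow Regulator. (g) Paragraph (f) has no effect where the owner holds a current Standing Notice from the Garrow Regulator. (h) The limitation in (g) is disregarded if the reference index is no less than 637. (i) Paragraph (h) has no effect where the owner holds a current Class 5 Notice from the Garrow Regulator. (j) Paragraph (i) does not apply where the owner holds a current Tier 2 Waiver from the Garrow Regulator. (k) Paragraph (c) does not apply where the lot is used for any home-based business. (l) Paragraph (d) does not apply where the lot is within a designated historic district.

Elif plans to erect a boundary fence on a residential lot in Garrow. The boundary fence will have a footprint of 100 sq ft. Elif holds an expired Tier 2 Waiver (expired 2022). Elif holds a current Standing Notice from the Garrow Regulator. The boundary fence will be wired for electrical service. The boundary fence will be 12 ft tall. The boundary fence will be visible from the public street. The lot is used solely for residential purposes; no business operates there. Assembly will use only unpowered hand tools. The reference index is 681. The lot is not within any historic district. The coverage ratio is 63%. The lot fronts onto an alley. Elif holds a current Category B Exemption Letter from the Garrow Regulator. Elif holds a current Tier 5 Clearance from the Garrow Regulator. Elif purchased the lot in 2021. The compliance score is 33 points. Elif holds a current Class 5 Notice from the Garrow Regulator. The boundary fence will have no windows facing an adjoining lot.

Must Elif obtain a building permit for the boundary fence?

All of (a)'s requirements are met (the structure's footprint is 100 sq ft, under the 115 sq ft limit; no windows face an adjoining lot). Turning to paragraph (e): (e) is triggered — a current Tier 5 Clearance is held. (a) is therefore removed.
Exception (b): assembly uses only hand tools; the structure's height is 12 ft, less than the 13 ft limit — every condition holds. Considering the limiting provisions: (f) operates (a current Category B Exemption Letter is held), but is overridden by (g): (g) operates against (f): a current Standing Notice is held. (h) operates (the reference index is 681, meeting the 637 threshold), but is set aside by (i): (i) operates against (h): a current Class 5 Notice is held. (j) is not engaged (no current Tier 2 Waiver is held), so (i) stands. So (b) applies.
Exception (c) fails — electrical service is planned.
Exception (d) does not apply: the structure will be visible from the street.

No — exception (b) applies; Elif does not need a building permit.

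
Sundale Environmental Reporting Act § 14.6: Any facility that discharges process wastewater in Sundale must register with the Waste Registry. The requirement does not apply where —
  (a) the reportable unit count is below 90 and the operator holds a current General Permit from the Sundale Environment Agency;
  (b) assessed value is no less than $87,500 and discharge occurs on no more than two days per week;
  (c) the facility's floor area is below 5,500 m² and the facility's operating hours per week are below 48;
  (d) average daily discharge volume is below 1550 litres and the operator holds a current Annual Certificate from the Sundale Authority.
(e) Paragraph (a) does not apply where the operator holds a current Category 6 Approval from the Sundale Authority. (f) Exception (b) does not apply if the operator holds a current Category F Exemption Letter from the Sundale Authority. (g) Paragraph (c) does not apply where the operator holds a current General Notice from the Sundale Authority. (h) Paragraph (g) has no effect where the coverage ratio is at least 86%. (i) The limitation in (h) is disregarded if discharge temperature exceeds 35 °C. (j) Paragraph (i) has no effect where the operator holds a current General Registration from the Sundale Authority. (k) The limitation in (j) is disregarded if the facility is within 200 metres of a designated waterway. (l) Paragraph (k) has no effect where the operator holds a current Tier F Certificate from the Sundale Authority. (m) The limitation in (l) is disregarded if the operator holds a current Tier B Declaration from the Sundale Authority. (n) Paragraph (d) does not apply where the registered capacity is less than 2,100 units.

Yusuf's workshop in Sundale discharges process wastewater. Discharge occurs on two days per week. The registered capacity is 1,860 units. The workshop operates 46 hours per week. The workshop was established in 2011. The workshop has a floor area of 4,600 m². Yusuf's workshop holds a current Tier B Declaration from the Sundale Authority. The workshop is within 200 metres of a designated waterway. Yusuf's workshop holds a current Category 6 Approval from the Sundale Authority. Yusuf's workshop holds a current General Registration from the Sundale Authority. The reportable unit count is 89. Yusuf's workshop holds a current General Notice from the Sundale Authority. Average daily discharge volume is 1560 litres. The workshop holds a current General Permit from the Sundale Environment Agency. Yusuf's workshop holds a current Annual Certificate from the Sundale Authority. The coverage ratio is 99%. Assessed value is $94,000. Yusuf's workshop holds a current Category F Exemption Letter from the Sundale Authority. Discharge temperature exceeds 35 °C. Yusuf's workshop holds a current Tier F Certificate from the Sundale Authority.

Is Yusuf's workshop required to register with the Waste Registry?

Yes — Yusuf's workshop must register with the Waste Registry.

Exception (a)'s conditions are all satisfied: the reportable unit count is 89, below the 90 limit; a current General Permit is held. But: (e) operates — a current Category 6 Approval is held. So (a) is unavailable.
Exception (b) is satisfied on its face — assessed value is $94,000, meeting the $87,500 threshold; discharge occurs on no more than two days per week. But: (f) is triggered — a current Category F Exemption Letter is held. (b) is therefore removed.
Exception (c): the facility's floor area is 4,600 m², below the 5,500 m² limit; the facility's operating hours per week are 46, below the 48 limit — every condition holds. Turning to paragraphs (g)–(m): (g) operates against (c): a current General Notice is held. (h) would limit (g) — the coverage ratio is 99%, meeting the 86% threshold — but (i) sets (h) aside: (i) is engaged — discharge temperature exceeds 35 °C. (j) would limit (i) — a current General Registration is held — but (k) sets (j) aside: (k) is engaged — the workshop is within 200 m of a designated waterway. (l) would limit (k) — a current Tier F Certificate is held — but (m) sets (l) aside: (m) applies — a current Tier B Declaration is held. Exception (c) does not apply.
Exception (d) fails — average daily discharge volume is 1560 litres, not below 1550 litres.
Every exception is unavailable, so the rule governs.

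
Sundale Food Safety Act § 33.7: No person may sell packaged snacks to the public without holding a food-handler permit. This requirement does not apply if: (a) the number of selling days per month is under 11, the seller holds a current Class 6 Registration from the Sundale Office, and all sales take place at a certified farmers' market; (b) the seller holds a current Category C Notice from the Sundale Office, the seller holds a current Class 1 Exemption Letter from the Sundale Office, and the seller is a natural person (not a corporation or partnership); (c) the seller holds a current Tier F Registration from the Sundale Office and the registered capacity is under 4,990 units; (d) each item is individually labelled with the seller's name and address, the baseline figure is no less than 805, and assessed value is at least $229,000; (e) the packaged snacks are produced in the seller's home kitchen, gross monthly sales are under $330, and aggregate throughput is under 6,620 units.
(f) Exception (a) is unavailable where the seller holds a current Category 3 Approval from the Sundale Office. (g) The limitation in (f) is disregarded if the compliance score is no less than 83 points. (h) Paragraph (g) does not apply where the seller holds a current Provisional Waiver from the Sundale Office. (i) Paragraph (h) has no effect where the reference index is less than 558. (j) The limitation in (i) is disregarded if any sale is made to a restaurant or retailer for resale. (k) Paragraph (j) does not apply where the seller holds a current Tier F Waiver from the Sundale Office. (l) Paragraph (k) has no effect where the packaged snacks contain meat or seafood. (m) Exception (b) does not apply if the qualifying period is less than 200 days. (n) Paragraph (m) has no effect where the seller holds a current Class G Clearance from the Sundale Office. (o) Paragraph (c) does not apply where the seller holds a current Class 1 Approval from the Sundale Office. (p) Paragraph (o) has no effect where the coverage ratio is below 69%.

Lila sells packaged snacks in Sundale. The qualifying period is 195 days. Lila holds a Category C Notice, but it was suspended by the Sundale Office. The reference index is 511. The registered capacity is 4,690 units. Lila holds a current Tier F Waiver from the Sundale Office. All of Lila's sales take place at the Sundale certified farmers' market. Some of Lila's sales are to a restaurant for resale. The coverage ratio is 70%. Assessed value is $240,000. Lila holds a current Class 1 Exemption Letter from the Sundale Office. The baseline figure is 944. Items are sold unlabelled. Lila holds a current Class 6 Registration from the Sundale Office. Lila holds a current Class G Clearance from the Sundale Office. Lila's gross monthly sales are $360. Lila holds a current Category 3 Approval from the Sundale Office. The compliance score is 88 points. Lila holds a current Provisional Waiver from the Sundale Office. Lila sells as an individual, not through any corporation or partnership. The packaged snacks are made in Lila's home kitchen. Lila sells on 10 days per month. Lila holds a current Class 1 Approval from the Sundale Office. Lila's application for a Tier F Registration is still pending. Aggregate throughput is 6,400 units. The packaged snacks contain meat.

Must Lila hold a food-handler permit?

Yes — Lila must hold a food-handler permit.

Exception (a)'s conditions are all satisfied: the number of selling days per month is 10, under the 11 limit; a current Class 6 Registration is held; all sales are at a certified farmers' market. Turning to paragraphs (f)–(l): (f) is engaged — a current Category 3 Approval is held. (g) operates (the compliance score is 88 points, meeting the 83 points threshold), but is itself disapplied by (h): (h) applies — a current Provisional Waiver is held. (i) would limit (h) — the reference index is 511, less than the 558 limit — but (j) sets (i) aside: (j) applies — some sales are to a restaurant for resale. (k) would limit (j) — a current Tier F Waiver is held — but (l) sets (k) aside: (l) is triggered — the packaged snacks contain meat. So (a) is unavailable.
Exception (b) requires that the seller holds a current Category C Notice from the Sundale Office; but there is no Category C Notice in force, so (b) is unavailable.
Exception (c) does not apply: the Tier F Registration is not current.
Exception (d) requires that each item is individually labelled with the seller's name and address; but items are sold unlabelled, so (d) is unavailable.
Exception (e) fails — gross monthly sales are $360, not under $330.
None of the exceptions is available; § 33.7 applies in full.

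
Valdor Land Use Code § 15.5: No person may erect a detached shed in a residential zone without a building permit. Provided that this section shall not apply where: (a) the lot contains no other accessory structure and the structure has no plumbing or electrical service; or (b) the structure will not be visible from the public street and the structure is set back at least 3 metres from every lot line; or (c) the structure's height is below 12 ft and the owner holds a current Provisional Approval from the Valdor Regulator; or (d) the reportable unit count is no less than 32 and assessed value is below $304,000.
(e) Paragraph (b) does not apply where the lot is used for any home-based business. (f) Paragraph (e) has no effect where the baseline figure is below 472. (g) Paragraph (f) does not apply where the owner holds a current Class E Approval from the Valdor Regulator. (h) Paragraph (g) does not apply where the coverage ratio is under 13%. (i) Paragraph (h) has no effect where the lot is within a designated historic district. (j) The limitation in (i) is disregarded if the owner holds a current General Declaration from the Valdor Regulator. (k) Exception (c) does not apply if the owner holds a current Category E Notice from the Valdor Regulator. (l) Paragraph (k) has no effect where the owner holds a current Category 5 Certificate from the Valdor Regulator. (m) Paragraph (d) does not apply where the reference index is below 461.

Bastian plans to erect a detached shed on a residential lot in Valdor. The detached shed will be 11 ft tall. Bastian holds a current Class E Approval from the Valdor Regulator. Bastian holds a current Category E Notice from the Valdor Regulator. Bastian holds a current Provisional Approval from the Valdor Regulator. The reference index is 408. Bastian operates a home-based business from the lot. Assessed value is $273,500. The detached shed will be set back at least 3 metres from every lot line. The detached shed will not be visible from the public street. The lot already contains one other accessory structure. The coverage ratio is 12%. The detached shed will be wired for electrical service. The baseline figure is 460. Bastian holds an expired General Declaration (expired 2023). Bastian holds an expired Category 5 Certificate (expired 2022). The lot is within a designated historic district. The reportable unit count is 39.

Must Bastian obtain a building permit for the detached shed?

Yes — Bastian must obtain a building permit.

Exception (a) fails — the lot already has another accessory structure.
All of (b)'s requirements are met (the structure will not be visible from the street; the setback is at least 3 m on every side). But applying paragraphs (e)–(j): (e) is engaged — a home-based business operates on the lot. (f) operates (the baseline figure is 460, below the 472 limit), but is displaced by (g): (g) is engaged — a current Class E Approval is held. (h) is engaged (the coverage ratio is 12%, under the 13% limit), but is overridden by (i): (i) is engaged — the lot is in a historic district. (j) does not operate here (there is no General Declaration in force), so (i) stands. Exception (b) does not apply.
Exception (c): the structure's height is 11 ft, below the 12 ft limit; a current Provisional Approval is held — every condition holds. But applying paragraphs (k)–(l): (k) operates against (c): a current Category E Notice is held. (l) does not operate here (the Category 5 Certificate is not current), so (k) stands. So (c) is unavailable.
Exception (d): the reportable unit count is 39, meeting the 32 threshold; assessed value is $273,500, below the $304,000 limit — every condition holds. But applying paragraph (m): (m) operates — the reference index is 408, below the 461 limit. (d) is therefore removed.
No exception is made out. Bastian falls within the general rule.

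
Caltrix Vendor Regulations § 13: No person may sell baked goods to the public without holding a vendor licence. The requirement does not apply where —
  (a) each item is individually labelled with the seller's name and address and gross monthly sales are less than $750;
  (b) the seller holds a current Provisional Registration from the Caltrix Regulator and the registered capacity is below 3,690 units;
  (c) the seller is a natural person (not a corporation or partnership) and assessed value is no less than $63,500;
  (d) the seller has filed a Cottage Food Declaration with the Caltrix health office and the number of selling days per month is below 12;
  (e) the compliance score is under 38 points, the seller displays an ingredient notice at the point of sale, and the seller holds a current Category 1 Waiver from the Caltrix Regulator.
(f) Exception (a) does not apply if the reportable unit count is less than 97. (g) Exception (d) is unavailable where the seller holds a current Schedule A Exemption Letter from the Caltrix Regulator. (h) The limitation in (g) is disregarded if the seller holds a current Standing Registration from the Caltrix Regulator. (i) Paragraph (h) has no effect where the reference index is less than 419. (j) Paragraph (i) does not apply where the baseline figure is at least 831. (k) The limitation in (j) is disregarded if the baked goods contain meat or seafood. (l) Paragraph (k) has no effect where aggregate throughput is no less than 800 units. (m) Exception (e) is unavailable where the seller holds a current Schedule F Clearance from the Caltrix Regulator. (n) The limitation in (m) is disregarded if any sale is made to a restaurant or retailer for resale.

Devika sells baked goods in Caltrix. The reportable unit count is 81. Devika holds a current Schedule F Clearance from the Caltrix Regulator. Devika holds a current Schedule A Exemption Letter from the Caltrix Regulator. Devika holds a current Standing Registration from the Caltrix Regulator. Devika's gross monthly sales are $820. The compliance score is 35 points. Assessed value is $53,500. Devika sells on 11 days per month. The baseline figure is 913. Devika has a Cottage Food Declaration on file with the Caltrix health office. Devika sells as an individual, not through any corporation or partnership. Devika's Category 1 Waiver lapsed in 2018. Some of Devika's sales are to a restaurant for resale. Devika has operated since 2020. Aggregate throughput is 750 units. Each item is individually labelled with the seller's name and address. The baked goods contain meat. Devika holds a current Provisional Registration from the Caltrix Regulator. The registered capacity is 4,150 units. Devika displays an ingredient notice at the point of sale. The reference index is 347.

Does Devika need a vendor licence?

Exception (a) fails — gross monthly sales are $820, not less than $750.
Exception (b) fails — the registered capacity is 4,150 units, not below 3,690 units.
Exception (c) does not apply: assessed value is $53,500, short of $63,500.
Exception (d) is satisfied on its face — a Cottage Food Declaration is on file; the number of selling days per month is 11, below the 12 limit. But applying paragraphs (g)–(l): (g) operates — a current Schedule A Exemption Letter is held. (h) would limit (g) — a current Standing Registration is held — but (i) sets (h) aside: (i) operates against (h): the reference index is 347, less than the 419 limit. (j) would limit (i) — the baseline figure is 913, meeting the 831 threshold — but (k) sets (j) aside: (k) is triggered — the baked goods contain meat. (l), which would lift (k), is inapplicable — aggregate throughput is 750 units, short of 800 units. Exception (d) does not apply.
Exception (e) does not apply: no current Category 1 Waiver is held.
No exception displaces § 13.

Yes — Devika must hold a vendor licence.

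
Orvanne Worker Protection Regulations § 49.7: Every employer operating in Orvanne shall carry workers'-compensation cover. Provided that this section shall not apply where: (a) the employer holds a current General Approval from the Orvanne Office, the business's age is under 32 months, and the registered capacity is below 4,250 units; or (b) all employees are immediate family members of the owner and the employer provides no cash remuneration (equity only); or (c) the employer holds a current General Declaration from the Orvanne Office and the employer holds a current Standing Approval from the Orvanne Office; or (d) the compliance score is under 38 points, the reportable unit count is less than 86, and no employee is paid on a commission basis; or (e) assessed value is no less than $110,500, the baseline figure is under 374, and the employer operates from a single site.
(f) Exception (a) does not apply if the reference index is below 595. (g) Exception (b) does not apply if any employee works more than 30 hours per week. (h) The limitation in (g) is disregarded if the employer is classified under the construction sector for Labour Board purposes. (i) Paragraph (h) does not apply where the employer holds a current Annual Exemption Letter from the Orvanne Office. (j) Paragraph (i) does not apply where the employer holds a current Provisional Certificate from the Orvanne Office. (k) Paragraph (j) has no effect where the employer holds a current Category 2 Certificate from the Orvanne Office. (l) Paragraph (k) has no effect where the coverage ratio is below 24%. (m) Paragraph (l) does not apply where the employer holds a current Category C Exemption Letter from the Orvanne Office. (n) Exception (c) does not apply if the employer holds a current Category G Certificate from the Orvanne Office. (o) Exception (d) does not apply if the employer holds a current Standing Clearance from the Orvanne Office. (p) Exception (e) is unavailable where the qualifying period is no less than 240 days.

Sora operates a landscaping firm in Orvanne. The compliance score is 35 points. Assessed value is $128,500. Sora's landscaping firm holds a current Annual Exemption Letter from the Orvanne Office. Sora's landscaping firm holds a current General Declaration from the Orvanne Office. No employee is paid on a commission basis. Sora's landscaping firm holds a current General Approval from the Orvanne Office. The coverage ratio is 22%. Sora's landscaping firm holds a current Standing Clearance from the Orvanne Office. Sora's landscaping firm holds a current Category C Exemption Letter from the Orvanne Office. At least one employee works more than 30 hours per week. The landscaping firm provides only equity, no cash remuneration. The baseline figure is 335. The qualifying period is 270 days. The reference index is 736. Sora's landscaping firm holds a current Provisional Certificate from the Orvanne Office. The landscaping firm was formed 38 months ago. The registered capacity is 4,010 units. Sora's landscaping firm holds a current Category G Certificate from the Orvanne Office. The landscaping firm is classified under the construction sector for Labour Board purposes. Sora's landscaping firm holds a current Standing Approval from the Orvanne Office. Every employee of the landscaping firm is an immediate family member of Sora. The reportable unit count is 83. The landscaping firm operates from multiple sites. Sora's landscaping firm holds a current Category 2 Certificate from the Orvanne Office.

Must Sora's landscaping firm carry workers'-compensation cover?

Yes — Sora's landscaping firm must carry workers'-compensation cover.

Exception (a) requires that the business's age is under 32 months; but the business's age is 38 months, not under 32 months, so (a) is unavailable.
Exception (b) is satisfied on its face — every employee is an immediate family member; remuneration is equity-only. But: (g) operates against (b): at least one employee exceeds 30 hours/week. (h) would limit (g) — the landscaping firm is classified under the construction sector — but (i) sets (h) aside: (i) operates against (h): a current Annual Exemption Letter is held. (j) would limit (i) — a current Provisional Certificate is held — but (k) sets (j) aside: (k) operates against (j): a current Category 2 Certificate is held. (l) applies (the coverage ratio is 22%, below the 24% limit), but is itself disapplied by (m): (m) operates against (l): a current Category C Exemption Letter is held. (b) is therefore removed.
Exception (c) is satisfied on its face — a current General Declaration is held; a current Standing Approval is held. Turning to paragraph (n): (n) operates against (c): a current Category G Certificate is held. (c) is therefore removed.
Exception (d)'s conditions are all satisfied: the compliance score is 35 points, under the 38 points limit; the reportable unit count is 83, less than the 86 limit; no employee is paid on commission. But: (o) operates against (d): a current Standing Clearance is held. (d) is therefore removed.
Exception (e) requires that the employer operates from a single site; but the employer operates from multiple sites, so (e) is unavailable.
Every exception is unavailable, so the rule governs.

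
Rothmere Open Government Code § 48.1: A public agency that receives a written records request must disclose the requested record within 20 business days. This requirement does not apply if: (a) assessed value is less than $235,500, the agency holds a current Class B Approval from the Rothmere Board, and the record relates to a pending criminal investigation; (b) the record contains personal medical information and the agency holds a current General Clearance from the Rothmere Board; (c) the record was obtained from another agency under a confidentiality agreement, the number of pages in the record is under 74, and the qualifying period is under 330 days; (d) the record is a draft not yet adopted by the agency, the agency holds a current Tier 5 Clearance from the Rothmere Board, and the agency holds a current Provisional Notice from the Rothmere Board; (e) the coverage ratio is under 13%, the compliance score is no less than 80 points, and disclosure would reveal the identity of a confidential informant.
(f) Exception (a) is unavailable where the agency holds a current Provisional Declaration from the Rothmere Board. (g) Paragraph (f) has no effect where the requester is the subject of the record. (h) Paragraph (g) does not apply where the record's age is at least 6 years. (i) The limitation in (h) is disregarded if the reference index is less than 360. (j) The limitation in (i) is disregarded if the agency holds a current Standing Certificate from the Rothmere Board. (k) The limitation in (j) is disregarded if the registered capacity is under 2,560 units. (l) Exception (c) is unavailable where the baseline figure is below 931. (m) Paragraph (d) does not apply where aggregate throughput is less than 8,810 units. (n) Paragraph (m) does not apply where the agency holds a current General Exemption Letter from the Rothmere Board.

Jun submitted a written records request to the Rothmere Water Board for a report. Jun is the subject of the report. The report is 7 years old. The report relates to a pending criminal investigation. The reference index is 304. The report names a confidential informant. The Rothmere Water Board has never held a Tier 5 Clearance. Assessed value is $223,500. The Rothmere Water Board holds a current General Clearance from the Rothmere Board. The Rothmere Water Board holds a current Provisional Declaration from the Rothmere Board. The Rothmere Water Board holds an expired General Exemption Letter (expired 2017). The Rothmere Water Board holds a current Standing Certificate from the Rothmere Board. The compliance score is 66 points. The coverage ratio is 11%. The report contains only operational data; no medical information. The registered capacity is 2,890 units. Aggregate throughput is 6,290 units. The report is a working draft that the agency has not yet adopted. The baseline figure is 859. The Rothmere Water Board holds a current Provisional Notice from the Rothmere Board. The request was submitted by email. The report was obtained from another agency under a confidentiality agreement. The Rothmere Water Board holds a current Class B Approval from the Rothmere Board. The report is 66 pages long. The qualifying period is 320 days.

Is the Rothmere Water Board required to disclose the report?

Exception (a): assessed value is $223,500, less than the $235,500 limit; a current Class B Approval is held; the report relates to a pending investigation — every condition holds. Turning to paragraphs (f)–(k): (f) is triggered — a current Provisional Declaration is held. (g) would limit (f) — Jun is the subject of the report — but (h) sets (g) aside: (h) operates against (g): the record's age is 7 years, meeting the 6 years threshold. (i) would limit (h) — the reference index is 304, less than the 360 limit — but (j) sets (i) aside: (j) operates against (i): a current Standing Certificate is held. (k) is not engaged (the registered capacity is 2,890 units, not under 2,560 units), so (j) stands. (a) is therefore removed.
Exception (b) requires that the record contains personal medical information; but the report contains only operational data, so (b) is unavailable.
All of (c)'s requirements are met (the report was obtained under a confidentiality agreement; the number of pages in the record is 66, under the 74 limit; the qualifying period is 320 days, under the 330 days limit). Turning to paragraph (l): (l) operates against (c): the baseline figure is 859, below the 931 limit. Exception (c) does not apply.
Exception (d) does not apply: no current Tier 5 Clearance is held.
Exception (e) requires that the compliance score is no less than 80 points; but the compliance score is 66 points, short of 80 points, so (e) is unavailable.
No exception applies. The general rule governs.

Yes — the Rothmere Water Board must disclose the report.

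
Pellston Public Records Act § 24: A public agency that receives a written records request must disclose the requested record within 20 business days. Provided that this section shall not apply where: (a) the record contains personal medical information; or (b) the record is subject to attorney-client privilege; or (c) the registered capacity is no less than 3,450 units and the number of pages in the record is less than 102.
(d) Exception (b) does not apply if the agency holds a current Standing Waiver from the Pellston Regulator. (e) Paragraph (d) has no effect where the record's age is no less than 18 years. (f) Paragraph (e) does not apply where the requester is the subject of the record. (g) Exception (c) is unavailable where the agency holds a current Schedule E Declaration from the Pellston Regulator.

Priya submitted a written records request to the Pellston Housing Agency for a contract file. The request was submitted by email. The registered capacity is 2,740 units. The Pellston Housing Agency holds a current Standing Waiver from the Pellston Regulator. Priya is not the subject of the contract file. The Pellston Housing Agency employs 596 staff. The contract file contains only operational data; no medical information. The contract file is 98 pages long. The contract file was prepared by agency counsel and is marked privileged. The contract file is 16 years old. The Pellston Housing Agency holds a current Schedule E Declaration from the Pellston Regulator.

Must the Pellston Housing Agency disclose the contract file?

Yes — the Pellston Housing Agency must disclose the contract file.

Exception (a) fails — the contract file contains only operational data.
Exception (b) is satisfied on its face — the contract file is privileged. However, paragraphs (d)–(f) must be considered: (d) operates against (b): a current Standing Waiver is held. (e) is inapplicable (the record's age is 16 years, short of 18 years), so (d) stands. (b) is therefore removed.
Exception (c) does not apply: the registered capacity is 2,740 units, short of 3,450 units.
None of the exceptions is available; § 24 applies in full.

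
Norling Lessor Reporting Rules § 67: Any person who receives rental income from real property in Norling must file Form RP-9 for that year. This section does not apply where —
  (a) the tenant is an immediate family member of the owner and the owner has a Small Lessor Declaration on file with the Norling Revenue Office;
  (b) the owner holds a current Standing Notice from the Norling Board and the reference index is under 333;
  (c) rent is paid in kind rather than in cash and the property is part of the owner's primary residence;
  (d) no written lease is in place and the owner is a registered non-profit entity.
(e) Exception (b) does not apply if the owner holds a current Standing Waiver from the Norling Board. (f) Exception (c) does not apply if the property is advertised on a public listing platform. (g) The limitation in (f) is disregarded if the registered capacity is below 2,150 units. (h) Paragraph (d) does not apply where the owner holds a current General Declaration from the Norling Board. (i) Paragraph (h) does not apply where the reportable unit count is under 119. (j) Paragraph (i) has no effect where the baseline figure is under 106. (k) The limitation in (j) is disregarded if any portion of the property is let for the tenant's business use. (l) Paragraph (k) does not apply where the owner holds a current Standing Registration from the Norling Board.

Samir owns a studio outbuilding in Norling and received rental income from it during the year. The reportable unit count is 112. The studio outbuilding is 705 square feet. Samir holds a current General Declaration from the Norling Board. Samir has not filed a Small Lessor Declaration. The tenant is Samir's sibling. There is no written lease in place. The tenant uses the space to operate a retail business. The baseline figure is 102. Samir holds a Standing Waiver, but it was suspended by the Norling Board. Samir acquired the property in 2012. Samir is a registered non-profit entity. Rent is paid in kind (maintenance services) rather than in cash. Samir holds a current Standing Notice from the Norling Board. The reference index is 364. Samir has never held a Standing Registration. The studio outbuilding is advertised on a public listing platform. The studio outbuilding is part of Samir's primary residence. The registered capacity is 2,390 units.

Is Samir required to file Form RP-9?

No — exception (d) applies; Samir is not required to file Form RP-9.

Exception (a) fails — no Small Lessor Declaration is on file.
Exception (b) fails — the reference index is 364, not under 333.
Exception (c): rent is paid in kind; the studio outbuilding is part of the primary residence — every condition holds. But: (f) operates — the property is publicly advertised. (g), which would lift (f), is not triggered — the registered capacity is 2,390 units, not below 2,150 units. Exception (c) does not apply.
Exception (d)'s conditions are all satisfied: there is no written lease; Samir is a registered non-profit. Applying paragraphs (h)–(l): (h) would limit (d) — a current General Declaration is held — but (i) sets (h) aside: (i) operates against (h): the reportable unit count is 112, under the 119 limit. (j) operates (the baseline figure is 102, under the 106 limit), but is displaced by (k): (k) operates against (j): the space is let for business use. (l), which would lift (k), is not engaged — no current Standing Registration is held. (d) remains available.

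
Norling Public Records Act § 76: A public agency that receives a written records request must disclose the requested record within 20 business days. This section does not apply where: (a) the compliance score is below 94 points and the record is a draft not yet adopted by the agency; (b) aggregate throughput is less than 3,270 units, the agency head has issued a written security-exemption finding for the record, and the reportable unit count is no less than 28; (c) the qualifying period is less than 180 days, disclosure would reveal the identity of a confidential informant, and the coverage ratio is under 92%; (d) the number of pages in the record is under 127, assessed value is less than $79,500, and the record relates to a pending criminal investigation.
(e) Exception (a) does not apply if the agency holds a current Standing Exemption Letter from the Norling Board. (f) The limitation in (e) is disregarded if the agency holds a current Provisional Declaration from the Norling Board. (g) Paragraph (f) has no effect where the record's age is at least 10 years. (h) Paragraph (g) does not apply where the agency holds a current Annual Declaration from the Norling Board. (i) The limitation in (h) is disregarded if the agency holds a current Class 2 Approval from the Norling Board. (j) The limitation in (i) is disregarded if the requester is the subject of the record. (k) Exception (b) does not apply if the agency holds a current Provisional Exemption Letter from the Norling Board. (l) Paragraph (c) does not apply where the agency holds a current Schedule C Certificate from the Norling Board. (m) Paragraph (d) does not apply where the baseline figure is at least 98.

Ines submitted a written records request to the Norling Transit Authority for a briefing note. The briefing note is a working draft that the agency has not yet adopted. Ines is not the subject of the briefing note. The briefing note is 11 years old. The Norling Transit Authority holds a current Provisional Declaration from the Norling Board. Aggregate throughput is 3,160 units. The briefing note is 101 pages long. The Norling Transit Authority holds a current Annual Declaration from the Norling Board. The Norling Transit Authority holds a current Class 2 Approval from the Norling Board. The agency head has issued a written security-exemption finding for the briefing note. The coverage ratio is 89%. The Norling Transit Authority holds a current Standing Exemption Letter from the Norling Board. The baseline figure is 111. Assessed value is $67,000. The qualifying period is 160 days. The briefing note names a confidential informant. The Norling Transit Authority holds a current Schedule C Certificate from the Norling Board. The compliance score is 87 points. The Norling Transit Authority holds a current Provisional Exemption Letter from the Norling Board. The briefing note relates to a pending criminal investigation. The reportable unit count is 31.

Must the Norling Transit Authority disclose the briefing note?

Yes — the Norling Transit Authority must disclose the briefing note.

Exception (a): the compliance score is 87 points, below the 94 points limit; the briefing note is an unadopted draft — every condition holds. Turning to paragraphs (e)–(j): (e) operates against (a): a current Standing Exemption Letter is held. (f) is triggered (a current Provisional Declaration is held), but yields to (g): (g) operates against (f): the record's age is 11 years, meeting the 10 years threshold. (h) operates (a current Annual Declaration is held), but is set aside by (i): (i) operates against (h): a current Class 2 Approval is held. (j), which would lift (i), is not triggered — Ines is not the subject of the briefing note. (a) is therefore removed.
Exception (b): aggregate throughput is 3,160 units, less than the 3,270 units limit; a written security-exemption finding has been issued; the reportable unit count is 31, meeting the 28 threshold — every condition holds. However, paragraph (k) must be considered: (k) operates against (b): a current Provisional Exemption Letter is held. So (b) is unavailable.
Exception (c) is satisfied on its face — the qualifying period is 160 days, less than the 180 days limit; the briefing note names a confidential informant; the coverage ratio is 89%, under the 92% limit. But applying paragraph (l): (l) is triggered — a current Schedule C Certificate is held. So (c) is unavailable.
Exception (d)'s conditions are all satisfied: the number of pages in the record is 101, under the 127 limit; assessed value is $67,000, less than the $79,500 limit; the briefing note relates to a pending investigation. Turning to paragraph (m): (m) operates against (d): the baseline figure is 111, meeting the 98 threshold. (d) is therefore removed.
No exception is made out. the Norling Transit Authority falls within the general rule.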